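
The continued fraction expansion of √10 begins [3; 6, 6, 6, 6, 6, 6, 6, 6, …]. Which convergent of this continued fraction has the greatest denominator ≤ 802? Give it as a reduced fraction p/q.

List convergents until the denominator exceeds the bound:
a_0 = 3: 3/1  (≤ bound)
a_1 = 6: 19/6  (≤ bound)
a_2 = 6: 117/37  (≤ bound)
a_3 = 6: 721/228  (≤ bound)
a_4 = 6: 4443/1405  (> 802, stop)

721/228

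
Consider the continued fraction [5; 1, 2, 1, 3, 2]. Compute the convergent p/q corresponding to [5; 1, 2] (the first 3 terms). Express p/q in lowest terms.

17/3

Start with 2.
1 + 1/(2/1) = 1 + 1/2 = 3/2
5 + 1/(3/2) = 5 + 2/3 = 17/3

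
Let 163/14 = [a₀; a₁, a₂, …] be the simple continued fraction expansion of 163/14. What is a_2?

1

163 = 11·14 + 9, so a_0 = 11
14 = 1·9 + 5, so a_1 = 1
9 = 1·5 + 4, so a_2 = 1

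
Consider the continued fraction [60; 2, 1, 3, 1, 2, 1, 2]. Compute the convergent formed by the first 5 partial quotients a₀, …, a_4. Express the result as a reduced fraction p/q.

845/14

Starting at the tail and folding back:
Start with 1.
3 + 1/(1/1) = 3 + 1/1 = 4/1
1 + 1/(4/1) = 1 + 1/4 = 5/4
2 + 1/(5/4) = 2 + 4/5 = 14/5
60 + 1/(14/5) = 60 + 5/14 = 845/14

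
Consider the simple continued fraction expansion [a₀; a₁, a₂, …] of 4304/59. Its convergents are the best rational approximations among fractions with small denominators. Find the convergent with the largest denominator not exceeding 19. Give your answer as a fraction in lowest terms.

1386/19

List convergents until the denominator exceeds the bound:
a_0 = 72: 72/1  (≤ bound)
a_1 = 1: 73/1  (≤ bound)
a_2 = 18: 1386/19  (≤ bound)
a_3 = 1: 1459/20  (> 19, stop)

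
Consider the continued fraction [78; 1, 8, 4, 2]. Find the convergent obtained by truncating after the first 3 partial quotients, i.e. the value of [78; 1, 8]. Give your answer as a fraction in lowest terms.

a_0 = 78: 78/1
a_1 = 1: 79/1
a_2 = 8: 710/9

710/9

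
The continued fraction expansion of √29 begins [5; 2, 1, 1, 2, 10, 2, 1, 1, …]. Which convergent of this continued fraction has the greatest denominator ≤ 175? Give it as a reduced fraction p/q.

List convergents until the denominator exceeds the bound:
a_0 = 5: 5/1  (≤ bound)
a_1 = 2: 11/2  (≤ bound)
a_2 = 1: 16/3  (≤ bound)
a_3 = 1: 27/5  (≤ bound)
a_4 = 2: 70/13  (≤ bound)
a_5 = 10: 727/135  (≤ bound)
a_6 = 2: 1524/283  (> 175, stop)

727/135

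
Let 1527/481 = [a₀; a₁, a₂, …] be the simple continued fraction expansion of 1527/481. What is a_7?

7

1527 ÷ 481 → quotient 3, remainder 84
481 ÷ 84 → quotient 5, remainder 61
84 ÷ 61 → quotient 1, remainder 23
61 ÷ 23 → quotient 2, remainder 15
23 ÷ 15 → quotient 1, remainder 8
15 ÷ 8 → quotient 1, remainder 7
8 ÷ 7 → quotient 1, remainder 1
7 ÷ 1 → quotient 7, remainder 0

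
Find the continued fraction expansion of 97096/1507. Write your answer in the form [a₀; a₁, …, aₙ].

[64; 2, 3, 14, 15]

⌊97096/1507⌋ = 64, remainder 648
⌊1507/648⌋ = 2, remainder 211
⌊648/211⌋ = 3, remainder 15
⌊211/15⌋ = 14, remainder 1
⌊15/1⌋ = 15, remainder 0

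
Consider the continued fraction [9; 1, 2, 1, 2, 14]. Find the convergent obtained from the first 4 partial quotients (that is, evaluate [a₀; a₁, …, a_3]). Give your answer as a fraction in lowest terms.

a_0 = 9: 9/1
a_1 = 1: 10/1
a_2 = 2: 29/3
a_3 = 1: 39/4

39/4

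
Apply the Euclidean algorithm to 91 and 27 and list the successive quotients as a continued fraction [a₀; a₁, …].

[3; 2, 1, 2, 3]

91 = 3·27 + 10, so a_0 = 3
27 = 2·10 + 7, so a_1 = 2
10 = 1·7 + 3, so a_2 = 1
7 = 2·3 + 1, so a_3 = 2
3 = 3·1 + 0, so a_4 = 3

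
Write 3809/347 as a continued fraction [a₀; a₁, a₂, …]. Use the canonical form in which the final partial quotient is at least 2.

[10; 1, 42, 2, 1, 2]

3809 ÷ 347 → quotient 10, remainder 339
347 ÷ 339 → quotient 1, remainder 8
339 ÷ 8 → quotient 42, remainder 3
8 ÷ 3 → quotient 2, remainder 2
3 ÷ 2 → quotient 1, remainder 1
2 ÷ 1 → quotient 2, remainder 0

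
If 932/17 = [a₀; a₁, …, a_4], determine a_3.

Apply division with remainder until the remainder is 0:
⌊932/17⌋ = 54, remainder 14
⌊17/14⌋ = 1, remainder 3
⌊14/3⌋ = 4, remainder 2
⌊3/2⌋ = 1, remainder 1

1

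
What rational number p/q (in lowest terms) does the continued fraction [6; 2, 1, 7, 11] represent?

Build up convergents one term at a time:
a_0 = 6: 6/1
a_1 = 2: 13/2
a_2 = 1: 19/3
a_3 = 7: 146/23
a_4 = 11: 1625/256

1625/256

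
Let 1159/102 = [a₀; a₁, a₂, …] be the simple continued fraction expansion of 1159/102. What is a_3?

3

Apply division with remainder until the remainder is 0:
1159 = 11·102 + 37, so a_0 = 11
102 = 2·37 + 28, so a_1 = 2
37 = 1·28 + 9, so a_2 = 1
28 = 3·9 + 1, so a_3 = 3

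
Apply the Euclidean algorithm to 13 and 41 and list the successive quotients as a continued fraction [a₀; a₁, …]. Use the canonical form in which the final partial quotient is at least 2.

[0; 3, 6, 2]

13 ÷ 41 → quotient 0, remainder 13
41 ÷ 13 → quotient 3, remainder 2
13 ÷ 2 → quotient 6, remainder 1
2 ÷ 1 → quotient 2, remainder 0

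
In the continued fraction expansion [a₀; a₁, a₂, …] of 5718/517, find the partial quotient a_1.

Repeatedly divide and take the remainder:
5718 = 11·517 + 31, so a_0 = 11
517 = 16·31 + 21, so a_1 = 16

16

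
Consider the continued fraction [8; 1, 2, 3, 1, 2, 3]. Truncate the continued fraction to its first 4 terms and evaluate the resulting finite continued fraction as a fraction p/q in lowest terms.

87/10

Collapse the nested fraction from the inside out:
Start with 3.
2 + 1/(3/1) = 2 + 1/3 = 7/3
1 + 1/(7/3) = 1 + 3/7 = 10/7
8 + 1/(10/7) = 8 + 7/10 = 87/10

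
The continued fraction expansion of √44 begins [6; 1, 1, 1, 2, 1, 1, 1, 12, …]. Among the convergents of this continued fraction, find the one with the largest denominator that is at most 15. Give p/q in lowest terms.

a_0 = 6: 6/1  (≤ bound)
a_1 = 1: 7/1  (≤ bound)
a_2 = 1: 13/2  (≤ bound)
a_3 = 1: 20/3  (≤ bound)
a_4 = 2: 53/8  (≤ bound)
a_5 = 1: 73/11  (≤ bound)
a_6 = 1: 126/19  (> 15, stop)

73/11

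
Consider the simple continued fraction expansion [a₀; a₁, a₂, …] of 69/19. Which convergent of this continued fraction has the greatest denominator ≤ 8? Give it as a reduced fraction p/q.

29/8

a_0 = 3: 3/1  (≤ bound)
a_1 = 1: 4/1  (≤ bound)
a_2 = 1: 7/2  (≤ bound)
a_3 = 1: 11/3  (≤ bound)
a_4 = 2: 29/8  (≤ bound)
a_5 = 2: 69/19  (> 8, stop)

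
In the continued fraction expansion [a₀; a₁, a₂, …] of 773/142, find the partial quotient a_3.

773 ÷ 142 → quotient 5, remainder 63
142 ÷ 63 → quotient 2, remainder 16
63 ÷ 16 → quotient 3, remainder 15
16 ÷ 15 → quotient 1, remainder 1

1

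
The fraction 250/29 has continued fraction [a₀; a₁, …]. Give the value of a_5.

250 ÷ 29 → quotient 8, remainder 18
29 ÷ 18 → quotient 1, remainder 11
18 ÷ 11 → quotient 1, remainder 7
11 ÷ 7 → quotient 1, remainder 4
7 ÷ 4 → quotient 1, remainder 3
4 ÷ 3 → quotient 1, remainder 1

1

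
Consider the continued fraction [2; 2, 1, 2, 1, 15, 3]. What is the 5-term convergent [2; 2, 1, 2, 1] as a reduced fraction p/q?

26/11

Start with 1.
2 + 1/(1/1) = 2 + 1/1 = 3/1
1 + 1/(3/1) = 1 + 1/3 = 4/3
2 + 1/(4/3) = 2 + 3/4 = 11/4
2 + 1/(11/4) = 2 + 4/11 = 26/11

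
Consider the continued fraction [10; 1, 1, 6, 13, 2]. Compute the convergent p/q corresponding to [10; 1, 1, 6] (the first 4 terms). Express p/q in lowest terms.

137/13

a_0 = 10: 10/1
a_1 = 1: 11/1
a_2 = 1: 21/2
a_3 = 6: 137/13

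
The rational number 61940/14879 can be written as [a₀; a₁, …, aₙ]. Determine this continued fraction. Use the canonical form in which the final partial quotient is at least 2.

[4; 6, 7, 4, 4, 6, 3]

Run the Euclidean algorithm, recording each quotient:
61940 = 4·14879 + 2424, so a_0 = 4
14879 = 6·2424 + 335, so a_1 = 6
2424 = 7·335 + 79, so a_2 = 7
335 = 4·79 + 19, so a_3 = 4
79 = 4·19 + 3, so a_4 = 4
19 = 6·3 + 1, so a_5 = 6
3 = 3·1 + 0, so a_6 = 3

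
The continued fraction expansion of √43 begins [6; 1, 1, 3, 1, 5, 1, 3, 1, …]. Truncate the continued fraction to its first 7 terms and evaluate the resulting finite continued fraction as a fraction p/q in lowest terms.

400/61

Start with 1.
5 + 1/(1/1) = 5 + 1/1 = 6/1
1 + 1/(6/1) = 1 + 1/6 = 7/6
3 + 1/(7/6) = 3 + 6/7 = 27/7
1 + 1/(27/7) = 1 + 7/27 = 34/27
1 + 1/(34/27) = 1 + 27/34 = 61/34
6 + 1/(61/34) = 6 + 34/61 = 400/61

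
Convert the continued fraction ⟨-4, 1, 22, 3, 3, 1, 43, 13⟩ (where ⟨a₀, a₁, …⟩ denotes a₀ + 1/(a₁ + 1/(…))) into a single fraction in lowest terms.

-525537/172709

a_0 = -4: -4/1
a_1 = 1: -3/1
a_2 = 22: -70/23
a_3 = 3: -213/70
a_4 = 3: -709/233
a_5 = 1: -922/303
a_6 = 43: -40355/13262
a_7 = 13: -525537/172709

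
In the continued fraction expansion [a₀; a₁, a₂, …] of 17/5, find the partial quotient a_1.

Repeatedly divide and take the remainder:
17 ÷ 5 → quotient 3, remainder 2
5 ÷ 2 → quotient 2, remainder 1

2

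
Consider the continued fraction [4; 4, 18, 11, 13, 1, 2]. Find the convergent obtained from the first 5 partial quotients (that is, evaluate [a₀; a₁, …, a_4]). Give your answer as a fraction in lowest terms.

44861/10564

a_0 = 4: 4/1
a_1 = 4: 17/4
a_2 = 18: 310/73
a_3 = 11: 3427/807
a_4 = 13: 44861/10564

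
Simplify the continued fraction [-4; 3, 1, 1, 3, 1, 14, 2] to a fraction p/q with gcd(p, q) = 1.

-3637/978

Start with 2.
14 + 1/(2/1) = 14 + 1/2 = 29/2
1 + 1/(29/2) = 1 + 2/29 = 31/29
3 + 1/(31/29) = 3 + 29/31 = 122/31
1 + 1/(122/31) = 1 + 31/122 = 153/122
1 + 1/(153/122) = 1 + 122/153 = 275/153
3 + 1/(275/153) = 3 + 153/275 = 978/275
-4 + 1/(978/275) = -4 + 275/978 = -3637/978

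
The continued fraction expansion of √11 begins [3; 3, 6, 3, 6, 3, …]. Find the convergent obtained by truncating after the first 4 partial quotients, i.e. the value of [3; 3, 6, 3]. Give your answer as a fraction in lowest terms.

199/60

Starting at the tail and folding back:
Start with 3.
6 + 1/(3/1) = 6 + 1/3 = 19/3
3 + 1/(19/3) = 3 + 3/19 = 60/19
3 + 1/(60/19) = 3 + 19/60 = 199/60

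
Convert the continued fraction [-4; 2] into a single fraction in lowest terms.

-7/2

a_0 = -4: -4/1
a_1 = 2: -7/2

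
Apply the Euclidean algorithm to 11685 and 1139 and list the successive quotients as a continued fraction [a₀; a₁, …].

Repeatedly divide and take the remainder:
11685 = 10·1139 + 295, so a_0 = 10
1139 = 3·295 + 254, so a_1 = 3
295 = 1·254 + 41, so a_2 = 1
254 = 6·41 + 8, so a_3 = 6
41 = 5·8 + 1, so a_4 = 5
8 = 8·1 + 0, so a_5 = 8

[10; 3, 1, 6, 5, 8]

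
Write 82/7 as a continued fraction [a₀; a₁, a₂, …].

82 = 11·7 + 5, so a_0 = 11
7 = 1·5 + 2, so a_1 = 1
5 = 2·2 + 1, so a_2 = 2
2 = 2·1 + 0, so a_3 = 2

[11; 1, 2, 2]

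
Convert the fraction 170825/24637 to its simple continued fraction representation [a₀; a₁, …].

[6; 1, 14, 12, 1, 6, 2, 8]

⌊170825/24637⌋ = 6, remainder 23003
⌊24637/23003⌋ = 1, remainder 1634
⌊23003/1634⌋ = 14, remainder 127
⌊1634/127⌋ = 12, remainder 110
⌊127/110⌋ = 1, remainder 17
⌊110/17⌋ = 6, remainder 8
⌊17/8⌋ = 2, remainder 1
⌊8/1⌋ = 8, remainder 0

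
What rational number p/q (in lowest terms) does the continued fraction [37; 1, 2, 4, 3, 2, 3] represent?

12551/333

Collapse the nested fraction from the inside out:
Start with 3.
2 + 1/(3/1) = 2 + 1/3 = 7/3
3 + 1/(7/3) = 3 + 3/7 = 24/7
4 + 1/(24/7) = 4 + 7/24 = 103/24
2 + 1/(103/24) = 2 + 24/103 = 230/103
1 + 1/(230/103) = 1 + 103/230 = 333/230
37 + 1/(333/230) = 37 + 230/333 = 12551/333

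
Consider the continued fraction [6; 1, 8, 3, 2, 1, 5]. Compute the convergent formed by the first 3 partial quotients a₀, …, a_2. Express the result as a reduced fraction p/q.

62/9

a_0 = 6: 6/1
a_1 = 1: 7/1
a_2 = 8: 62/9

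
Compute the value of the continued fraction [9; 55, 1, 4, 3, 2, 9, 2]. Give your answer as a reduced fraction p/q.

369924/41021

Work from the innermost term outward:
Start with 2.
9 + 1/(2/1) = 9 + 1/2 = 19/2
2 + 1/(19/2) = 2 + 2/19 = 40/19
3 + 1/(40/19) = 3 + 19/40 = 139/40
4 + 1/(139/40) = 4 + 40/139 = 596/139
1 + 1/(596/139) = 1 + 139/596 = 735/596
55 + 1/(735/596) = 55 + 596/735 = 41021/735
9 + 1/(41021/735) = 9 + 735/41021 = 369924/41021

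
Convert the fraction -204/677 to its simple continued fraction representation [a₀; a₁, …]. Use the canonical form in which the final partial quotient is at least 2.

[-1; 1, 2, 3, 7, 4, 2]

-204 ÷ 677 → quotient -1, remainder 473
677 ÷ 473 → quotient 1, remainder 204
473 ÷ 204 → quotient 2, remainder 65
204 ÷ 65 → quotient 3, remainder 9
65 ÷ 9 → quotient 7, remainder 2
9 ÷ 2 → quotient 4, remainder 1
2 ÷ 1 → quotient 2, remainder 0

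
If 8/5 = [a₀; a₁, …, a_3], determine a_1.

Apply division with remainder until the remainder is 0:
8 = 1·5 + 3, so a_0 = 1
5 = 1·3 + 2, so a_1 = 1

1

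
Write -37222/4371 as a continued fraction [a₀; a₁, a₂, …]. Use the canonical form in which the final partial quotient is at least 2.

[-9; 2, 15, 2, 4, 1, 3, 3]

Repeatedly divide and take the remainder:
⌊-37222/4371⌋ = -9, remainder 2117
⌊4371/2117⌋ = 2, remainder 137
⌊2117/137⌋ = 15, remainder 62
⌊137/62⌋ = 2, remainder 13
⌊62/13⌋ = 4, remainder 10
⌊13/10⌋ = 1, remainder 3
⌊10/3⌋ = 3, remainder 1
⌊3/1⌋ = 3, remainder 0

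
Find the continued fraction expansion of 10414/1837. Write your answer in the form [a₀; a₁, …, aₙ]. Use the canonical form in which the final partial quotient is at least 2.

[5; 1, 2, 46, 1, 3, 3]

10414 ÷ 1837 → quotient 5, remainder 1229
1837 ÷ 1229 → quotient 1, remainder 608
1229 ÷ 608 → quotient 2, remainder 13
608 ÷ 13 → quotient 46, remainder 10
13 ÷ 10 → quotient 1, remainder 3
10 ÷ 3 → quotient 3, remainder 1
3 ÷ 1 → quotient 3, remainder 0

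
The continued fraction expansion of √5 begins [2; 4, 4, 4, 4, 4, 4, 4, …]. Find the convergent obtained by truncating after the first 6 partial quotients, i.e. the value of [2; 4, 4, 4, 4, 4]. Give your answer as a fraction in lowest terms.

2889/1292

Start with 4.
4 + 1/(4/1) = 4 + 1/4 = 17/4
4 + 1/(17/4) = 4 + 4/17 = 72/17
4 + 1/(72/17) = 4 + 17/72 = 305/72
4 + 1/(305/72) = 4 + 72/305 = 1292/305
2 + 1/(1292/305) = 2 + 305/1292 = 2889/1292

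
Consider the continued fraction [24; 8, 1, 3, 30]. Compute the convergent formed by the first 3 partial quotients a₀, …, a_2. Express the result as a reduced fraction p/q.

217/9

a_0 = 24: 24/1
a_1 = 8: 193/8
a_2 = 1: 217/9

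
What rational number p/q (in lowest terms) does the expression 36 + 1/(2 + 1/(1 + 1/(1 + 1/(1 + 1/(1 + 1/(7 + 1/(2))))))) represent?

7677/211

Starting at the tail and folding back:
Start with 2.
7 + 1/(2/1) = 7 + 1/2 = 15/2
1 + 1/(15/2) = 1 + 2/15 = 17/15
1 + 1/(17/15) = 1 + 15/17 = 32/17
1 + 1/(32/17) = 1 + 17/32 = 49/32
1 + 1/(49/32) = 1 + 32/49 = 81/49
2 + 1/(81/49) = 2 + 49/81 = 211/81
36 + 1/(211/81) = 36 + 81/211 = 7677/211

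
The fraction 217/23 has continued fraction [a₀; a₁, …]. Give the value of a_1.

217 = 9·23 + 10, so a_0 = 9
23 = 2·10 + 3, so a_1 = 2

2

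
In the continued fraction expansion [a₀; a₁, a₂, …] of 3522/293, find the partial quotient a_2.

Repeatedly divide and take the remainder:
3522 = 12·293 + 6, so a_0 = 12
293 = 48·6 + 5, so a_1 = 48
6 = 1·5 + 1, so a_2 = 1

1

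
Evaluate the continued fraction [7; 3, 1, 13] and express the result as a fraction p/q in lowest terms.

Work from the innermost term outward:
Start with 13.
1 + 1/(13/1) = 1 + 1/13 = 14/13
3 + 1/(14/13) = 3 + 13/14 = 55/14
7 + 1/(55/14) = 7 + 14/55 = 399/55

399/55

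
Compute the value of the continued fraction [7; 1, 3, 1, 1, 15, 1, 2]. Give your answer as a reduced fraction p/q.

Use the convergent recurrence hₖ = aₖ·hₖ₋₁ + hₖ₋₂ (and likewise for the denominators kₖ):
a_0 = 7: 7/1
a_1 = 1: 8/1
a_2 = 3: 31/4
a_3 = 1: 39/5
a_4 = 1: 70/9
a_5 = 15: 1089/140
a_6 = 1: 1159/149
a_7 = 2: 3407/438

3407/438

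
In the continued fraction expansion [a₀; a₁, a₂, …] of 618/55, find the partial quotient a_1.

4

618 ÷ 55 → quotient 11, remainder 13
55 ÷ 13 → quotient 4, remainder 3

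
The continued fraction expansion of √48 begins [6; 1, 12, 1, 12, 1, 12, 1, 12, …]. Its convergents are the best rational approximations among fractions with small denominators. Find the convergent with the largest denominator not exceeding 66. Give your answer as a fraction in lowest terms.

97/14

a_0 = 6: 6/1  (≤ bound)
a_1 = 1: 7/1  (≤ bound)
a_2 = 12: 90/13  (≤ bound)
a_3 = 1: 97/14  (≤ bound)
a_4 = 12: 1254/181  (> 66, stop)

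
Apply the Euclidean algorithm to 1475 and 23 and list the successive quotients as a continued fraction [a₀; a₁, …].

[64; 7, 1, 2]

⌊1475/23⌋ = 64, remainder 3
⌊23/3⌋ = 7, remainder 2
⌊3/2⌋ = 1, remainder 1
⌊2/1⌋ = 2, remainder 0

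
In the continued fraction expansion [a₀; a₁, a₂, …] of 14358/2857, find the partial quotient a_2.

7

Run the Euclidean algorithm, recording each quotient:
14358 ÷ 2857 → quotient 5, remainder 73
2857 ÷ 73 → quotient 39, remainder 10
73 ÷ 10 → quotient 7, remainder 3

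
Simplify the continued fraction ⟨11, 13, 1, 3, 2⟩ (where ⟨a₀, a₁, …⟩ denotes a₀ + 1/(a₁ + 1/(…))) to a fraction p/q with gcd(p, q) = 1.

Start with 2.
3 + 1/(2/1) = 3 + 1/2 = 7/2
1 + 1/(7/2) = 1 + 2/7 = 9/7
13 + 1/(9/7) = 13 + 7/9 = 124/9
11 + 1/(124/9) = 11 + 9/124 = 1373/124

1373/124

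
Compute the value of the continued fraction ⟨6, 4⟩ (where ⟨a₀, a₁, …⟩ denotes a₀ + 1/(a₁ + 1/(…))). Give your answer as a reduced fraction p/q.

Start with 4.
6 + 1/(4/1) = 6 + 1/4 = 25/4

25/4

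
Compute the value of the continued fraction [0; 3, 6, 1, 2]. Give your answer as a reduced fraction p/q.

20/63

Build up convergents one term at a time:
a_0 = 0: 0/1
a_1 = 3: 1/3
a_2 = 6: 6/19
a_3 = 1: 7/22
a_4 = 2: 20/63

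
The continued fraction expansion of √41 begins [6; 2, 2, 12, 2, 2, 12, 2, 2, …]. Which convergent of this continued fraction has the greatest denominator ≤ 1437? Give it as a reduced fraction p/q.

a_0 = 6: 6/1  (≤ bound)
a_1 = 2: 13/2  (≤ bound)
a_2 = 2: 32/5  (≤ bound)
a_3 = 12: 397/62  (≤ bound)
a_4 = 2: 826/129  (≤ bound)
a_5 = 2: 2049/320  (≤ bound)
a_6 = 12: 25414/3969  (> 1437, stop)

2049/320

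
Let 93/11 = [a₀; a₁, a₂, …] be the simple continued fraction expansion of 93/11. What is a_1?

Apply division with remainder until the remainder is 0:
93 ÷ 11 → quotient 8, remainder 5
11 ÷ 5 → quotient 2, remainder 1

2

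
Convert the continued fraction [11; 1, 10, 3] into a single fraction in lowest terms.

a_0 = 11: 11/1
a_1 = 1: 12/1
a_2 = 10: 131/11
a_3 = 3: 405/34

405/34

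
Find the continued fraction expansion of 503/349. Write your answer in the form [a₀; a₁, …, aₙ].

503 = 1·349 + 154, so a_0 = 1
349 = 2·154 + 41, so a_1 = 2
154 = 3·41 + 31, so a_2 = 3
41 = 1·31 + 10, so a_3 = 1
31 = 3·10 + 1, so a_4 = 3
10 = 10·1 + 0, so a_5 = 10

[1; 2, 3, 1, 3, 10]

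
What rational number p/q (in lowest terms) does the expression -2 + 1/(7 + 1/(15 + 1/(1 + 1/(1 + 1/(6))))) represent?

Start with 6.
1 + 1/(6/1) = 1 + 1/6 = 7/6
1 + 1/(7/6) = 1 + 6/7 = 13/7
15 + 1/(13/7) = 15 + 7/13 = 202/13
7 + 1/(202/13) = 7 + 13/202 = 1427/202
-2 + 1/(1427/202) = -2 + 202/1427 = -2652/1427

-2652/1427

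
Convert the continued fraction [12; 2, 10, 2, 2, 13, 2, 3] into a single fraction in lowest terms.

Starting at the tail and folding back:
Start with 3.
2 + 1/(3/1) = 2 + 1/3 = 7/3
13 + 1/(7/3) = 13 + 3/7 = 94/7
2 + 1/(94/7) = 2 + 7/94 = 195/94
2 + 1/(195/94) = 2 + 94/195 = 484/195
10 + 1/(484/195) = 10 + 195/484 = 5035/484
2 + 1/(5035/484) = 2 + 484/5035 = 10554/5035
12 + 1/(10554/5035) = 12 + 5035/10554 = 131683/10554

131683/10554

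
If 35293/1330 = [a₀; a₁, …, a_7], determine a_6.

1

Apply division with remainder until the remainder is 0:
⌊35293/1330⌋ = 26, remainder 713
⌊1330/713⌋ = 1, remainder 617
⌊713/617⌋ = 1, remainder 96
⌊617/96⌋ = 6, remainder 41
⌊96/41⌋ = 2, remainder 14
⌊41/14⌋ = 2, remainder 13
⌊14/13⌋ = 1, remainder 1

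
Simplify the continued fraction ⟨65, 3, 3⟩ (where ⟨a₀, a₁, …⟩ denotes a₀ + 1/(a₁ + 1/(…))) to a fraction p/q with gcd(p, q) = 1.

653/10

Start with 3.
3 + 1/(3/1) = 3 + 1/3 = 10/3
65 + 1/(10/3) = 65 + 3/10 = 653/10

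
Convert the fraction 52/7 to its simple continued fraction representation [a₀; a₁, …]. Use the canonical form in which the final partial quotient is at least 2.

Run the Euclidean algorithm, recording each quotient:
52 = 7·7 + 3, so a_0 = 7
7 = 2·3 + 1, so a_1 = 2
3 = 3·1 + 0, so a_2 = 3

[7; 2, 3]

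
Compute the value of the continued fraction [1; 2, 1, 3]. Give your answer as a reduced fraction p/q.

15/11

Start with 3.
1 + 1/(3/1) = 1 + 1/3 = 4/3
2 + 1/(4/3) = 2 + 3/4 = 11/4
1 + 1/(11/4) = 1 + 4/11 = 15/11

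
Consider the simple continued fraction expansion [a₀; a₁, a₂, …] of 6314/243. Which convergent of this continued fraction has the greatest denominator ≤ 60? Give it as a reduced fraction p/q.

1559/60

List convergents until the denominator exceeds the bound:
a_0 = 25: 25/1  (≤ bound)
a_1 = 1: 26/1  (≤ bound)
a_2 = 59: 1559/60  (≤ bound)
a_3 = 1: 1585/61  (> 60, stop)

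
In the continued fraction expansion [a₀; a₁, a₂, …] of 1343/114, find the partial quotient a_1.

1

Repeatedly divide and take the remainder:
⌊1343/114⌋ = 11, remainder 89
⌊114/89⌋ = 1, remainder 25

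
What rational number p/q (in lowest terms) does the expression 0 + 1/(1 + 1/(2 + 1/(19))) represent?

39/58

Work from the innermost term outward:
Start with 19.
2 + 1/(19/1) = 2 + 1/19 = 39/19
1 + 1/(39/19) = 1 + 19/39 = 58/39
0 + 1/(58/39) = 0 + 39/58 = 39/58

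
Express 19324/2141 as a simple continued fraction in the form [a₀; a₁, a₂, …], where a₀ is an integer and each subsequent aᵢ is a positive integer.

[9; 38, 1, 12, 1, 3]

⌊19324/2141⌋ = 9, remainder 55
⌊2141/55⌋ = 38, remainder 51
⌊55/51⌋ = 1, remainder 4
⌊51/4⌋ = 12, remainder 3
⌊4/3⌋ = 1, remainder 1
⌊3/1⌋ = 3, remainder 0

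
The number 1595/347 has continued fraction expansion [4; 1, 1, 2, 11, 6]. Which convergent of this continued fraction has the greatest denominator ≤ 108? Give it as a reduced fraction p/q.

262/57

a_0 = 4: 4/1  (≤ bound)
a_1 = 1: 5/1  (≤ bound)
a_2 = 1: 9/2  (≤ bound)
a_3 = 2: 23/5  (≤ bound)
a_4 = 11: 262/57  (≤ bound)
a_5 = 6: 1595/347  (> 108, stop)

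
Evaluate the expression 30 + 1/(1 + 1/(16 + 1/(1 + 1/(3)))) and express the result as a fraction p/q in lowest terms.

2197/71

a_0 = 30: 30/1
a_1 = 1: 31/1
a_2 = 16: 526/17
a_3 = 1: 557/18
a_4 = 3: 2197/71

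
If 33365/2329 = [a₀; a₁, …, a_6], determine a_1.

33365 ÷ 2329 → quotient 14, remainder 759
2329 ÷ 759 → quotient 3, remainder 52

3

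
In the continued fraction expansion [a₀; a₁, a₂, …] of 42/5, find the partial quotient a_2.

42 ÷ 5 → quotient 8, remainder 2
5 ÷ 2 → quotient 2, remainder 1
2 ÷ 1 → quotient 2, remainder 0

2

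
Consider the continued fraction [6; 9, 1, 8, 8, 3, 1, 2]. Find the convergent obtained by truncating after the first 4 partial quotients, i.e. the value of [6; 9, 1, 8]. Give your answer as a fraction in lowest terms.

543/89

Start with 8.
1 + 1/(8/1) = 1 + 1/8 = 9/8
9 + 1/(9/8) = 9 + 8/9 = 89/9
6 + 1/(89/9) = 6 + 9/89 = 543/89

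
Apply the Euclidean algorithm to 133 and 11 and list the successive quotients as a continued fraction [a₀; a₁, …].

Run the Euclidean algorithm, recording each quotient:
133 = 12·11 + 1, so a_0 = 12
11 = 11·1 + 0, so a_1 = 11

[12; 11]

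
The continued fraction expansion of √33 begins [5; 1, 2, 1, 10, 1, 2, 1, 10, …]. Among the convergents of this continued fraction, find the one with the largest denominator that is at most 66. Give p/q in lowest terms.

List convergents until the denominator exceeds the bound:
a_0 = 5: 5/1  (≤ bound)
a_1 = 1: 6/1  (≤ bound)
a_2 = 2: 17/3  (≤ bound)
a_3 = 1: 23/4  (≤ bound)
a_4 = 10: 247/43  (≤ bound)
a_5 = 1: 270/47  (≤ bound)
a_6 = 2: 787/137  (> 66, stop)

270/47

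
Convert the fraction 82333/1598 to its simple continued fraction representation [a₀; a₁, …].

[51; 1, 1, 10, 1, 1, 2, 14]

Repeatedly divide and take the remainder:
82333 = 51·1598 + 835, so a_0 = 51
1598 = 1·835 + 763, so a_1 = 1
835 = 1·763 + 72, so a_2 = 1
763 = 10·72 + 43, so a_3 = 10
72 = 1·43 + 29, so a_4 = 1
43 = 1·29 + 14, so a_5 = 1
29 = 2·14 + 1, so a_6 = 2
14 = 14·1 + 0, so a_7 = 14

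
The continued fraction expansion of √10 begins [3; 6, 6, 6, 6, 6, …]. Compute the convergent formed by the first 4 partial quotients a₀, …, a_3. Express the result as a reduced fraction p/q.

Build up convergents one term at a time:
a_0 = 3: 3/1
a_1 = 6: 19/6
a_2 = 6: 117/37
a_3 = 6: 721/228

721/228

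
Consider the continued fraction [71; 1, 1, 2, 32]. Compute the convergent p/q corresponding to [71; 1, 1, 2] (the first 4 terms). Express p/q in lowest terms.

358/5

Use the convergent recurrence hₖ = aₖ·hₖ₋₁ + hₖ₋₂ (and likewise for the denominators kₖ):
a_0 = 71: 71/1
a_1 = 1: 72/1
a_2 = 1: 143/2
a_3 = 2: 358/5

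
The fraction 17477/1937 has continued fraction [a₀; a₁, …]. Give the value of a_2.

44

⌊17477/1937⌋ = 9, remainder 44
⌊1937/44⌋ = 44, remainder 1
⌊44/1⌋ = 44, remainder 0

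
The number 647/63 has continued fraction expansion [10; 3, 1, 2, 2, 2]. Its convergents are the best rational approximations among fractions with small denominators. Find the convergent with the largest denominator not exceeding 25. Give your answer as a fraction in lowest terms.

113/11

a_0 = 10: 10/1  (≤ bound)
a_1 = 3: 31/3  (≤ bound)
a_2 = 1: 41/4  (≤ bound)
a_3 = 2: 113/11  (≤ bound)
a_4 = 2: 267/26  (> 25, stop)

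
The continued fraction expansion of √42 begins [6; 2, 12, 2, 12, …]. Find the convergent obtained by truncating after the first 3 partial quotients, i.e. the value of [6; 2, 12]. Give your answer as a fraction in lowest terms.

162/25

Starting at the tail and folding back:
Start with 12.
2 + 1/(12/1) = 2 + 1/12 = 25/12
6 + 1/(25/12) = 6 + 12/25 = 162/25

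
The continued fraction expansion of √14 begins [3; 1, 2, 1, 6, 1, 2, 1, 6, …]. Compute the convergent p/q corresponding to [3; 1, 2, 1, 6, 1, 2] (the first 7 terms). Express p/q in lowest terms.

333/89

Build up convergents one term at a time:
a_0 = 3: 3/1
a_1 = 1: 4/1
a_2 = 2: 11/3
a_3 = 1: 15/4
a_4 = 6: 101/27
a_5 = 1: 116/31
a_6 = 2: 333/89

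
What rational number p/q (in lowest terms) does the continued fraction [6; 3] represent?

Starting at the tail and folding back:
Start with 3.
6 + 1/(3/1) = 6 + 1/3 = 19/3

19/3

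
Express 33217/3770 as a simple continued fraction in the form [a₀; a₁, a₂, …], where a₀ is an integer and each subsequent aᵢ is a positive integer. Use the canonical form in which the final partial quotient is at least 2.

[8; 1, 4, 3, 2, 10, 1, 8]

⌊33217/3770⌋ = 8, remainder 3057
⌊3770/3057⌋ = 1, remainder 713
⌊3057/713⌋ = 4, remainder 205
⌊713/205⌋ = 3, remainder 98
⌊205/98⌋ = 2, remainder 9
⌊98/9⌋ = 10, remainder 8
⌊9/8⌋ = 1, remainder 1
⌊8/1⌋ = 8, remainder 0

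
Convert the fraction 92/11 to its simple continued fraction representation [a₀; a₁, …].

[8; 2, 1, 3]

Repeatedly divide and take the remainder:
92 = 8·11 + 4, so a_0 = 8
11 = 2·4 + 3, so a_1 = 2
4 = 1·3 + 1, so a_2 = 1
3 = 3·1 + 0, so a_3 = 3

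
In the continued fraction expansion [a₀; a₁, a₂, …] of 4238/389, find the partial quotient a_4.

20

4238 ÷ 389 → quotient 10, remainder 348
389 ÷ 348 → quotient 1, remainder 41
348 ÷ 41 → quotient 8, remainder 20
41 ÷ 20 → quotient 2, remainder 1
20 ÷ 1 → quotient 20, remainder 0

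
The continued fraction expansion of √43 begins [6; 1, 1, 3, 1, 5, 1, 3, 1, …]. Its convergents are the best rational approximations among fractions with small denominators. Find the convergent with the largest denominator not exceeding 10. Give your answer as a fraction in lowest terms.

a_0 = 6: 6/1  (≤ bound)
a_1 = 1: 7/1  (≤ bound)
a_2 = 1: 13/2  (≤ bound)
a_3 = 3: 46/7  (≤ bound)
a_4 = 1: 59/9  (≤ bound)
a_5 = 5: 341/52  (> 10, stop)

59/9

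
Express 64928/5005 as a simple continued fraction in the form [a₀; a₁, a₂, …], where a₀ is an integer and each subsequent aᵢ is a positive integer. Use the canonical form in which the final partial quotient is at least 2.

Apply division with remainder until the remainder is 0:
⌊64928/5005⌋ = 12, remainder 4868
⌊5005/4868⌋ = 1, remainder 137
⌊4868/137⌋ = 35, remainder 73
⌊137/73⌋ = 1, remainder 64
⌊73/64⌋ = 1, remainder 9
⌊64/9⌋ = 7, remainder 1
⌊9/1⌋ = 9, remainder 0

[12; 1, 35, 1, 1, 7, 9]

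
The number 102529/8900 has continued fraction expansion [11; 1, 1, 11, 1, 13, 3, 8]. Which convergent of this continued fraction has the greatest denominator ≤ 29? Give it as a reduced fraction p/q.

a_0 = 11: 11/1  (≤ bound)
a_1 = 1: 12/1  (≤ bound)
a_2 = 1: 23/2  (≤ bound)
a_3 = 11: 265/23  (≤ bound)
a_4 = 1: 288/25  (≤ bound)
a_5 = 13: 4009/348  (> 29, stop)

288/25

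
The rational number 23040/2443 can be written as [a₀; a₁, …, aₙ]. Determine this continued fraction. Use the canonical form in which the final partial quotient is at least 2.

[9; 2, 3, 8, 42]

⌊23040/2443⌋ = 9, remainder 1053
⌊2443/1053⌋ = 2, remainder 337
⌊1053/337⌋ = 3, remainder 42
⌊337/42⌋ = 8, remainder 1
⌊42/1⌋ = 42, remainder 0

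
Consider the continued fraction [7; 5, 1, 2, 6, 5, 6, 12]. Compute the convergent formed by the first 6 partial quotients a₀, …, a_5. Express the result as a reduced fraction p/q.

Start with 5.
6 + 1/(5/1) = 6 + 1/5 = 31/5
2 + 1/(31/5) = 2 + 5/31 = 67/31
1 + 1/(67/31) = 1 + 31/67 = 98/67
5 + 1/(98/67) = 5 + 67/98 = 557/98
7 + 1/(557/98) = 7 + 98/557 = 3997/557

3997/557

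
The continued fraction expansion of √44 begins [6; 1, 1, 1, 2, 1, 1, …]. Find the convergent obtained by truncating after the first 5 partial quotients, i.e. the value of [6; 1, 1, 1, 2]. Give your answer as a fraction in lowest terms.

Work from the innermost term outward:
Start with 2.
1 + 1/(2/1) = 1 + 1/2 = 3/2
1 + 1/(3/2) = 1 + 2/3 = 5/3
1 + 1/(5/3) = 1 + 3/5 = 8/5
6 + 1/(8/5) = 6 + 5/8 = 53/8

53/8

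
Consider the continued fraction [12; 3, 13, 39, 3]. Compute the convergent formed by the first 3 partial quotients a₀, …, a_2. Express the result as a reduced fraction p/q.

a_0 = 12: 12/1
a_1 = 3: 37/3
a_2 = 13: 493/40

493/40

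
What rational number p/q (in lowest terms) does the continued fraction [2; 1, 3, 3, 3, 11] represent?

Start with 11.
3 + 1/(11/1) = 3 + 1/11 = 34/11
3 + 1/(34/11) = 3 + 11/34 = 113/34
3 + 1/(113/34) = 3 + 34/113 = 373/113
1 + 1/(373/113) = 1 + 113/373 = 486/373
2 + 1/(486/373) = 2 + 373/486 = 1345/486

1345/486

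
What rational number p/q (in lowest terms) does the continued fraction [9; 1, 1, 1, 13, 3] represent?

1217/126

a_0 = 9: 9/1
a_1 = 1: 10/1
a_2 = 1: 19/2
a_3 = 1: 29/3
a_4 = 13: 396/41
a_5 = 3: 1217/126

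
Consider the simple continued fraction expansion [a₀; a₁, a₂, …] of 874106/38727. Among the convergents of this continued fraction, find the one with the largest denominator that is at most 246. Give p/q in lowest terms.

158/7

a_0 = 22: 22/1  (≤ bound)
a_1 = 1: 23/1  (≤ bound)
a_2 = 1: 45/2  (≤ bound)
a_3 = 3: 158/7  (≤ bound)
a_4 = 44: 6997/310  (> 246, stop)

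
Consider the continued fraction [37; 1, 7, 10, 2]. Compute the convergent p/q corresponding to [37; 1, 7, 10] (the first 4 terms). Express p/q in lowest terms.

3068/81

Start with 10.
7 + 1/(10/1) = 7 + 1/10 = 71/10
1 + 1/(71/10) = 1 + 10/71 = 81/71
37 + 1/(81/71) = 37 + 71/81 = 3068/81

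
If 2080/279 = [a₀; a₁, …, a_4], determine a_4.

2

2080 ÷ 279 → quotient 7, remainder 127
279 ÷ 127 → quotient 2, remainder 25
127 ÷ 25 → quotient 5, remainder 2
25 ÷ 2 → quotient 12, remainder 1
2 ÷ 1 → quotient 2, remainder 0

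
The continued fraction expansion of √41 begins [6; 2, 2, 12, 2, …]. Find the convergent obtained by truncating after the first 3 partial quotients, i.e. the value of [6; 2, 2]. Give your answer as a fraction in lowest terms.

Use the convergent recurrence hₖ = aₖ·hₖ₋₁ + hₖ₋₂ (and likewise for the denominators kₖ):
a_0 = 6: 6/1
a_1 = 2: 13/2
a_2 = 2: 32/5

32/5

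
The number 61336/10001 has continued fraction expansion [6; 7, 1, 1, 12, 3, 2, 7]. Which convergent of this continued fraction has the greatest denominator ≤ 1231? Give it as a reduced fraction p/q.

3551/579

List convergents until the denominator exceeds the bound:
a_0 = 6: 6/1  (≤ bound)
a_1 = 7: 43/7  (≤ bound)
a_2 = 1: 49/8  (≤ bound)
a_3 = 1: 92/15  (≤ bound)
a_4 = 12: 1153/188  (≤ bound)
a_5 = 3: 3551/579  (≤ bound)
a_6 = 2: 8255/1346  (> 1231, stop)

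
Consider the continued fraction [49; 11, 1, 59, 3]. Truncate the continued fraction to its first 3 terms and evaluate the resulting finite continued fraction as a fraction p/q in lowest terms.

Start with 1.
11 + 1/(1/1) = 11 + 1/1 = 12/1
49 + 1/(12/1) = 49 + 1/12 = 589/12

589/12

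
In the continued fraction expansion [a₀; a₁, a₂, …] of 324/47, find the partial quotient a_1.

1

⌊324/47⌋ = 6, remainder 42
⌊47/42⌋ = 1, remainder 5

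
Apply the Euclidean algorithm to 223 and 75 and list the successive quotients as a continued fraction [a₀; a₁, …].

[2; 1, 36, 2]

Apply division with remainder until the remainder is 0:
223 ÷ 75 → quotient 2, remainder 73
75 ÷ 73 → quotient 1, remainder 2
73 ÷ 2 → quotient 36, remainder 1
2 ÷ 1 → quotient 2, remainder 0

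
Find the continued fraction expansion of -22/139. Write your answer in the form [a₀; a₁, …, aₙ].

[-1; 1, 5, 3, 7]

⌊-22/139⌋ = -1, remainder 117
⌊139/117⌋ = 1, remainder 22
⌊117/22⌋ = 5, remainder 7
⌊22/7⌋ = 3, remainder 1
⌊7/1⌋ = 7, remainder 0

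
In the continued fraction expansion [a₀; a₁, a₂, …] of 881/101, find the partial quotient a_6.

881 = 8·101 + 73, so a_0 = 8
101 = 1·73 + 28, so a_1 = 1
73 = 2·28 + 17, so a_2 = 2
28 = 1·17 + 11, so a_3 = 1
17 = 1·11 + 6, so a_4 = 1
11 = 1·6 + 5, so a_5 = 1
6 = 1·5 + 1, so a_6 = 1

1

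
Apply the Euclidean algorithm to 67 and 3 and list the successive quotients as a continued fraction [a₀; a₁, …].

67 = 22·3 + 1, so a_0 = 22
3 = 3·1 + 0, so a_1 = 3

[22; 3]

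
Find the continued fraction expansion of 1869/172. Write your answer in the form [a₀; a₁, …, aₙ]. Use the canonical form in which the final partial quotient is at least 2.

[10; 1, 6, 2, 11]

1869 ÷ 172 → quotient 10, remainder 149
172 ÷ 149 → quotient 1, remainder 23
149 ÷ 23 → quotient 6, remainder 11
23 ÷ 11 → quotient 2, remainder 1
11 ÷ 1 → quotient 11, remainder 0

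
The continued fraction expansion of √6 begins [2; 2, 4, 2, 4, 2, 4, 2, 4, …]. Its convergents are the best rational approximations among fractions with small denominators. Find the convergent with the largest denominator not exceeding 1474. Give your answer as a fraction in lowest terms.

List convergents until the denominator exceeds the bound:
a_0 = 2: 2/1  (≤ bound)
a_1 = 2: 5/2  (≤ bound)
a_2 = 4: 22/9  (≤ bound)
a_3 = 2: 49/20  (≤ bound)
a_4 = 4: 218/89  (≤ bound)
a_5 = 2: 485/198  (≤ bound)
a_6 = 4: 2158/881  (≤ bound)
a_7 = 2: 4801/1960  (> 1474, stop)

2158/881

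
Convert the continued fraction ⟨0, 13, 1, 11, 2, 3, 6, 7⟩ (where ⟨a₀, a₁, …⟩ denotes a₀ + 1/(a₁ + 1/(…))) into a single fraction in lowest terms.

3916/54509

Use the convergent recurrence hₖ = aₖ·hₖ₋₁ + hₖ₋₂ (and likewise for the denominators kₖ):
a_0 = 0: 0/1
a_1 = 13: 1/13
a_2 = 1: 1/14
a_3 = 11: 12/167
a_4 = 2: 25/348
a_5 = 3: 87/1211
a_6 = 6: 547/7614
a_7 = 7: 3916/54509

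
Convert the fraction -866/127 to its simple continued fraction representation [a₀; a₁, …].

[-7; 5, 1, 1, 11]

Run the Euclidean algorithm, recording each quotient:
-866 ÷ 127 → quotient -7, remainder 23
127 ÷ 23 → quotient 5, remainder 12
23 ÷ 12 → quotient 1, remainder 11
12 ÷ 11 → quotient 1, remainder 1
11 ÷ 1 → quotient 11, remainder 0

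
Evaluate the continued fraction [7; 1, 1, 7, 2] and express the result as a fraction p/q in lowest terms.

241/32

Use the convergent recurrence hₖ = aₖ·hₖ₋₁ + hₖ₋₂ (and likewise for the denominators kₖ):
a_0 = 7: 7/1
a_1 = 1: 8/1
a_2 = 1: 15/2
a_3 = 7: 113/15
a_4 = 2: 241/32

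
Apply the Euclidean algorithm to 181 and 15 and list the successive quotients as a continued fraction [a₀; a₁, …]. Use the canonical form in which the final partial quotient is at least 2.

181 ÷ 15 → quotient 12, remainder 1
15 ÷ 1 → quotient 15, remainder 0

[12; 15]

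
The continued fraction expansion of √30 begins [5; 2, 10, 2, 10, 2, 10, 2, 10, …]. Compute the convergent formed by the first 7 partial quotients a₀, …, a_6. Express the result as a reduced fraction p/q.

a_0 = 5: 5/1
a_1 = 2: 11/2
a_2 = 10: 115/21
a_3 = 2: 241/44
a_4 = 10: 2525/461
a_5 = 2: 5291/966
a_6 = 10: 55435/10121

55435/10121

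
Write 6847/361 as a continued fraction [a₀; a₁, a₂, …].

⌊6847/361⌋ = 18, remainder 349
⌊361/349⌋ = 1, remainder 12
⌊349/12⌋ = 29, remainder 1
⌊12/1⌋ = 12, remainder 0

[18; 1, 29, 12]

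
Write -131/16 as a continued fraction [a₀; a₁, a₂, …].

[-9; 1, 4, 3]

⌊-131/16⌋ = -9, remainder 13
⌊16/13⌋ = 1, remainder 3
⌊13/3⌋ = 4, remainder 1
⌊3/1⌋ = 3, remainder 0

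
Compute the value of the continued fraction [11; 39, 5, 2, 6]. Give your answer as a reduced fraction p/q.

30673/2782

Start with 6.
2 + 1/(6/1) = 2 + 1/6 = 13/6
5 + 1/(13/6) = 5 + 6/13 = 71/13
39 + 1/(71/13) = 39 + 13/71 = 2782/71
11 + 1/(2782/71) = 11 + 71/2782 = 30673/2782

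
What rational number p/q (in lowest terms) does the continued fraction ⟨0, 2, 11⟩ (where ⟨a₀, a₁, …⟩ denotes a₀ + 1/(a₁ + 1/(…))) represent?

11/23

Start with 11.
2 + 1/(11/1) = 2 + 1/11 = 23/11
0 + 1/(23/11) = 0 + 11/23 = 11/23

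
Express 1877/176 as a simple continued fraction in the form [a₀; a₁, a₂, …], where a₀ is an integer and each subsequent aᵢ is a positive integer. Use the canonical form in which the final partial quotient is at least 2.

[10; 1, 1, 1, 58]

1877 = 10·176 + 117, so a_0 = 10
176 = 1·117 + 59, so a_1 = 1
117 = 1·59 + 58, so a_2 = 1
59 = 1·58 + 1, so a_3 = 1
58 = 58·1 + 0, so a_4 = 58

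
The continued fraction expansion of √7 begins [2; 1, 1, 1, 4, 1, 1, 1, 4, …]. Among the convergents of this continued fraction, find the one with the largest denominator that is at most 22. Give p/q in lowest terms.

45/17

List convergents until the denominator exceeds the bound:
a_0 = 2: 2/1  (≤ bound)
a_1 = 1: 3/1  (≤ bound)
a_2 = 1: 5/2  (≤ bound)
a_3 = 1: 8/3  (≤ bound)
a_4 = 4: 37/14  (≤ bound)
a_5 = 1: 45/17  (≤ bound)
a_6 = 1: 82/31  (> 22, stop)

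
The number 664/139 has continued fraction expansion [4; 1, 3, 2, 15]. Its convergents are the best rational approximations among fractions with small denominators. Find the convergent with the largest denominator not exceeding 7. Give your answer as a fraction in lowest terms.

a_0 = 4: 4/1  (≤ bound)
a_1 = 1: 5/1  (≤ bound)
a_2 = 3: 19/4  (≤ bound)
a_3 = 2: 43/9  (> 7, stop)

19/4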